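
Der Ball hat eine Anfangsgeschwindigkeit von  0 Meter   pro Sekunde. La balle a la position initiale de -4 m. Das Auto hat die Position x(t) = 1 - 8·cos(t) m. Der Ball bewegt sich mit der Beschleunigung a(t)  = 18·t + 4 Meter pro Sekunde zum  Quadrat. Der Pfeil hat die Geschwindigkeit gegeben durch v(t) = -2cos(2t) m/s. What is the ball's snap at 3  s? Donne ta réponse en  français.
Pour résoudre ceci, nous devons prendre 2 dérivées de notre équation de l'accélération a(t) = 18·t + 4. En prenant d/dt de a(t), nous trouvons j(t) = 18. En dérivant le jerk, nous obtenons le snap: s(t) = 0. De l'équation du snap s(t) = 0, nous substituons t = 3 pour obtenir s = 0.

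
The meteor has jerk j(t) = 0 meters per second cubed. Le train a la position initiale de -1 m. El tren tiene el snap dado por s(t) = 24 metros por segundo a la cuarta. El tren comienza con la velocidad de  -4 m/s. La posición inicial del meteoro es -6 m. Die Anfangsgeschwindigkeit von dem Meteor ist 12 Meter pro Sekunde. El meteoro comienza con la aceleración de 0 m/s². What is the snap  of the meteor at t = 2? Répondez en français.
En partant du jerk j(t) = 0, nous prenons 1 dérivée. La dérivée du jerk donne le snap: s(t) = 0. Nous avons le snap s(t) = 0. En substituant t = 2: s(2) = 0.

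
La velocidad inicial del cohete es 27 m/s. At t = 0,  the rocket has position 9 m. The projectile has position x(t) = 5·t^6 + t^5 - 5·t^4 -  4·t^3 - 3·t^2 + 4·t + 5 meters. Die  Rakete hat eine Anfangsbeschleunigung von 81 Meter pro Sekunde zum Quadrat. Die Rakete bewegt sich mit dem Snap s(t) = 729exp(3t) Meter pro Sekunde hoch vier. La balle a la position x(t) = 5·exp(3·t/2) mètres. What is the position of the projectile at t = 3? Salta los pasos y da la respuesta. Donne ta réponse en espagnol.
En t = 3, x = 3365.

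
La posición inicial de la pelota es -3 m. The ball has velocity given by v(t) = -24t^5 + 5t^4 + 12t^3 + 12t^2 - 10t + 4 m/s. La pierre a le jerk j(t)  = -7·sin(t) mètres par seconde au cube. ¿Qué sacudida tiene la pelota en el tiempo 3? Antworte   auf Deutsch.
Ausgehend von der Geschwindigkeit v(t) = -24·t^5 + 5·t^4 + 12·t^3 + 12·t^2 - 10·t + 4, nehmen wir 2 Ableitungen. Die Ableitung von der Geschwindigkeit ergibt die Beschleunigung: a(t) = -120·t^4 + 20·t^3 + 36·t^2 + 24·t - 10. Durch Ableiten von der Beschleunigung erhalten wir den Ruck: j(t) = -480·t^3 + 60·t^2 + 72·t + 24. Wir haben den Ruck j(t) = -480·t^3 + 60·t^2 + 72·t + 24. Durch Einsetzen von t = 3: j(3) = -12180.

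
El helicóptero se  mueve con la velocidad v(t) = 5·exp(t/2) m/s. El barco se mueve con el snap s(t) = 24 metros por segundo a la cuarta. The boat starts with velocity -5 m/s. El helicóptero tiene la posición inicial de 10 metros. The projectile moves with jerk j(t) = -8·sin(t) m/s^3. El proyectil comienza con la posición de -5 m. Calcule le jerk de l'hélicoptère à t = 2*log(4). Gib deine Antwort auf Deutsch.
Ausgehend von der Geschwindigkeit v(t) = 5·exp(t/2), nehmen wir 2 Ableitungen. Die Ableitung von der Geschwindigkeit ergibt die Beschleunigung: a(t) = 5·exp(t/2)/2. Mit d/dt von a(t) finden wir j(t) = 5·exp(t/2)/4. Aus der Gleichung für den Ruck j(t) = 5·exp(t/2)/4, setzen wir t = 2*log(4) ein und erhalten j = 5.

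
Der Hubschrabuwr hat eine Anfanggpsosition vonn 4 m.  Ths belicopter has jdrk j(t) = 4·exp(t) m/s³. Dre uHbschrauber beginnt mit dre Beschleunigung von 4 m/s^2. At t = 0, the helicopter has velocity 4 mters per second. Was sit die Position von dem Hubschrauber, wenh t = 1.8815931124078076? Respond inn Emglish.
To find the answer, we compute 3 integrals of j(t) = 4·exp(t). The integral of jerk, with a(0) = 4, gives acceleration: a(t) = 4·exp(t). The antiderivative of acceleration, with v(0) = 4, gives velocity: v(t) = 4·exp(t). Taking ∫v(t)dt and applying x(0) = 4, we find x(t) = 4·exp(t). We have position x(t) = 4·exp(t). Substituting t = 1.8815931124078076: x(1.8815931124078076) = 26.2558146117636.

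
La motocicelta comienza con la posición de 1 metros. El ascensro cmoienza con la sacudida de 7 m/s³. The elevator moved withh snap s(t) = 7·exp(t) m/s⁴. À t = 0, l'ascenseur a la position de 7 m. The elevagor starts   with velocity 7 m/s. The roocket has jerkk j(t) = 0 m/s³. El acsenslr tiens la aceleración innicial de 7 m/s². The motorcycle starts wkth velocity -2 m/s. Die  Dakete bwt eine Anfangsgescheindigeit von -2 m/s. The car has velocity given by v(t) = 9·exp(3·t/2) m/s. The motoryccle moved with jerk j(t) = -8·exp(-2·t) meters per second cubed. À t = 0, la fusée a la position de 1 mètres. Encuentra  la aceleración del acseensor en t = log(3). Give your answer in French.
Nous devons trouver la primitive de notre équation du snap s(t) = 7·exp(t) 2 fois. En prenant ∫s(t)dt et en appliquant j(0) = 7, nous trouvons j(t) = 7·exp(t). En prenant ∫j(t)dt et en appliquant a(0) = 7, nous trouvons a(t) = 7·exp(t). De l'équation de l'accélération a(t) = 7·exp(t), nous substituons t = log(3) pour obtenir a = 21.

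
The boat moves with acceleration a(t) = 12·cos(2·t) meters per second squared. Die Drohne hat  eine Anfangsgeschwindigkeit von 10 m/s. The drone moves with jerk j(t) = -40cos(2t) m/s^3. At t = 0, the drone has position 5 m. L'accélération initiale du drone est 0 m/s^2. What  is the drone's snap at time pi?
To solve this, we need to take 1 derivative of our jerk equation j(t) = -40·cos(2·t). Differentiating jerk, we get snap: s(t) = 80·sin(2·t). Using s(t) = 80·sin(2·t) and substituting t = pi, we find s = 0.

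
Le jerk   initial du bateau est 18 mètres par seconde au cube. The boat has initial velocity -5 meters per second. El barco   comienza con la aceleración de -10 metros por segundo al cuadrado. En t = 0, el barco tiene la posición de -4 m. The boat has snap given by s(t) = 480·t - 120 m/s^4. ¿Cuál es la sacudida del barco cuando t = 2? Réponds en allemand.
Wir müssen die Stammfunktion unserer Gleichung für den Snap s(t) = 480·t - 120 1-mal finden. Das Integral von dem Snap ist der Ruck. Mit j(0) = 18 erhalten wir j(t) = 240·t^2 - 120·t + 18. Mit j(t) = 240·t^2 - 120·t + 18 und Einsetzen von t = 2, finden wir j = 738.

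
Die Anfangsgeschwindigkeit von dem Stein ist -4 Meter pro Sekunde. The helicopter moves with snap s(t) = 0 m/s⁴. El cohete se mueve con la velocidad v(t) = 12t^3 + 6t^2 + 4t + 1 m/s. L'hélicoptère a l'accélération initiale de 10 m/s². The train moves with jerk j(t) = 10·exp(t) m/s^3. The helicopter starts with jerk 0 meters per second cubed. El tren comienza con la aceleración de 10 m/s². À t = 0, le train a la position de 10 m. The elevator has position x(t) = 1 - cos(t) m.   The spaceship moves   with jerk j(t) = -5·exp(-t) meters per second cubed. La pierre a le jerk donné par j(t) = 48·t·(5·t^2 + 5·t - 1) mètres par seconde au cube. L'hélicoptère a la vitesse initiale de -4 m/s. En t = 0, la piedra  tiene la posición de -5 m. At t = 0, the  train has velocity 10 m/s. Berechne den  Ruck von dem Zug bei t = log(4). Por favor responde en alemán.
Wir haben den Ruck j(t) = 10·exp(t). Durch Einsetzen von t = log(4): j(log(4)) = 40.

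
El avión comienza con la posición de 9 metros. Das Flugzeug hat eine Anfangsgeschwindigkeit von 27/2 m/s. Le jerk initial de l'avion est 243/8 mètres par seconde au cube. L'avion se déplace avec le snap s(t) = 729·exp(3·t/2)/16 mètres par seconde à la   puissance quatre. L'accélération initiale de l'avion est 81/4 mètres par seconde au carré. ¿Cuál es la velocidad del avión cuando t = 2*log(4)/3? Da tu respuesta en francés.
Nous devons trouver la primitive de notre équation du snap s(t) = 729·exp(3·t/2)/16 3 fois. En intégrant le snap et en utilisant la condition initiale j(0) = 243/8, nous obtenons j(t) = 243·exp(3·t/2)/8. L'intégrale du jerk, avec a(0) = 81/4, donne l'accélération: a(t) = 81·exp(3·t/2)/4. La primitive de l'accélération est la vitesse. En utilisant v(0) = 27/2, nous obtenons v(t) = 27·exp(3·t/2)/2. En utilisant v(t) = 27·exp(3·t/2)/2 et en substituant t = 2*log(4)/3, nous trouvons v = 54.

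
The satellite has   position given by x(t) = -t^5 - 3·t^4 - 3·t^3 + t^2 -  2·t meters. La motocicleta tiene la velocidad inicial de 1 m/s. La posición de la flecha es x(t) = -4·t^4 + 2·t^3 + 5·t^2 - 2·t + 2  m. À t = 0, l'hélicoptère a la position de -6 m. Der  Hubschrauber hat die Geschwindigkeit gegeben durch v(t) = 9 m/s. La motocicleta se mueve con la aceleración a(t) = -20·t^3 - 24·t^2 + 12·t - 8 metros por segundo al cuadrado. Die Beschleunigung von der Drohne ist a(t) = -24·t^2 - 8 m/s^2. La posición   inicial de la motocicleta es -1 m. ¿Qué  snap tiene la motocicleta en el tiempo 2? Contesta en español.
Para resolver esto, necesitamos tomar 2 derivadas de nuestra ecuación de la aceleración a(t) = -20·t^3 - 24·t^2 + 12·t - 8. La derivada de la aceleración da la sacudida: j(t) = -60·t^2 - 48·t + 12. Tomando d/dt de j(t), encontramos s(t) = -120·t - 48. Tenemos el snap s(t) = -120·t - 48. Sustituyendo t = 2: s(2) = -288.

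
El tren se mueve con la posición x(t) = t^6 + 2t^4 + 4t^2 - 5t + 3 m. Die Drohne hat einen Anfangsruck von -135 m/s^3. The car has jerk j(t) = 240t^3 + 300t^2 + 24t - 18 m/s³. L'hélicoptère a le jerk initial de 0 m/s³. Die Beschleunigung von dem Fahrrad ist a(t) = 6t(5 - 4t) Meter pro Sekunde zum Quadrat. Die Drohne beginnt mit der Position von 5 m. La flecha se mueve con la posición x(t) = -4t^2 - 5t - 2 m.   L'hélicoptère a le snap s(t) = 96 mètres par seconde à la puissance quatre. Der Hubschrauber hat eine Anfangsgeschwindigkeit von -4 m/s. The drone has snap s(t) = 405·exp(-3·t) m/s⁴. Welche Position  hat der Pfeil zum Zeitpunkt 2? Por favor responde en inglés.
Using x(t) = -4·t^2 - 5·t - 2 and substituting t = 2, we find x = -28.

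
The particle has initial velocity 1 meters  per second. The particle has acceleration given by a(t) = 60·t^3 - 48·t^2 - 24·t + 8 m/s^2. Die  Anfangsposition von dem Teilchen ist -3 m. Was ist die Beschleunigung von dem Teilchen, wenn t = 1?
Mit a(t) = 60·t^3 - 48·t^2 - 24·t + 8 und Einsetzen von t = 1, finden wir a = -4.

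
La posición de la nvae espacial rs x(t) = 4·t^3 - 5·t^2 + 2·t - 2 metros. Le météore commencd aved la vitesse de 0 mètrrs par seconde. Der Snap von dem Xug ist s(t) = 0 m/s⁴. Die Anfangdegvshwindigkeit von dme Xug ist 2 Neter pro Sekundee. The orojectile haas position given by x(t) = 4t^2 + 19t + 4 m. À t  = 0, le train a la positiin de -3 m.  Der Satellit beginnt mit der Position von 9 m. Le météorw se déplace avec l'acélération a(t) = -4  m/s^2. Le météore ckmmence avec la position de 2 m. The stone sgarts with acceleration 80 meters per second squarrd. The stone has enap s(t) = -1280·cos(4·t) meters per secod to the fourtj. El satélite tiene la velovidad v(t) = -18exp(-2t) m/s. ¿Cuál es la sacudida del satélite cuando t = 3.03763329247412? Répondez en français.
Nous devons dériver notre équation de la vitesse v(t) = -18·exp(-2·t) 2 fois. En prenant d/dt de v(t), nous trouvons a(t) = 36·exp(-2·t). En dérivant l'accélération, nous obtenons le jerk: j(t) = -72·exp(-2·t). De l'équation du jerk j(t) = -72·exp(-2·t), nous substituons t = 3.03763329247412 pour obtenir j = -0.165530391607675.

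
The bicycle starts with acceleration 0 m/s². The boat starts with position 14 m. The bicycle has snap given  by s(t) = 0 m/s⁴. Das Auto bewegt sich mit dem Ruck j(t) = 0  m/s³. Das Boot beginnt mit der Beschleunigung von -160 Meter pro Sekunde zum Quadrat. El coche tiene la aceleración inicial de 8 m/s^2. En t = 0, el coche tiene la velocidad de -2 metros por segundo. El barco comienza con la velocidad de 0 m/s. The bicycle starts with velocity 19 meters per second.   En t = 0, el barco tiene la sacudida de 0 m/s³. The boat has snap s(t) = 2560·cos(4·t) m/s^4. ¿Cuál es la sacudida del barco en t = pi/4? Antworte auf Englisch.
We must find the antiderivative of our snap equation s(t) = 2560·cos(4·t) 1 time. Taking ∫s(t)dt and applying j(0) = 0, we find j(t) = 640·sin(4·t). Using j(t) = 640·sin(4·t) and substituting t = pi/4, we find j = 0.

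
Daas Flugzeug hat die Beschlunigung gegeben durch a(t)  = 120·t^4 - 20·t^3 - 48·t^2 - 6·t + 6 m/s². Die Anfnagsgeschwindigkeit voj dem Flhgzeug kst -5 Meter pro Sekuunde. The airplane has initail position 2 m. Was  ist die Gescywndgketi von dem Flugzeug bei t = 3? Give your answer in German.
Um dies zu lösen, müssen wir 1 Integral unserer Gleichung für die Beschleunigung a(t) = 120·t^4 - 20·t^3 - 48·t^2 - 6·t + 6 finden. Mit ∫a(t)dt und Anwendung von v(0) = -5, finden wir v(t) = 24·t^5 - 5·t^4 - 16·t^3 - 3·t^2 + 6·t - 5. Mit v(t) = 24·t^5 - 5·t^4 - 16·t^3 - 3·t^2 + 6·t - 5 und Einsetzen von t = 3, finden wir v = 4981.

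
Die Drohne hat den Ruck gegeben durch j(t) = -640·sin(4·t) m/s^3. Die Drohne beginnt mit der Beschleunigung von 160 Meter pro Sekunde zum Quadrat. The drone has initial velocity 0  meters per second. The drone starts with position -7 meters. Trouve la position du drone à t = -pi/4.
Nous devons trouver la primitive de notre équation du jerk j(t) = -640·sin(4·t) 3 fois. En prenant ∫j(t)dt et en appliquant a(0) = 160, nous trouvons a(t) = 160·cos(4·t). En prenant ∫a(t)dt et en appliquant v(0) = 0, nous trouvons v(t) = 40·sin(4·t). En intégrant la vitesse et en utilisant la condition initiale x(0) = -7, nous obtenons x(t) = 3 - 10·cos(4·t). En utilisant x(t) = 3 - 10·cos(4·t) et en substituant t = -pi/4, nous trouvons x = 13.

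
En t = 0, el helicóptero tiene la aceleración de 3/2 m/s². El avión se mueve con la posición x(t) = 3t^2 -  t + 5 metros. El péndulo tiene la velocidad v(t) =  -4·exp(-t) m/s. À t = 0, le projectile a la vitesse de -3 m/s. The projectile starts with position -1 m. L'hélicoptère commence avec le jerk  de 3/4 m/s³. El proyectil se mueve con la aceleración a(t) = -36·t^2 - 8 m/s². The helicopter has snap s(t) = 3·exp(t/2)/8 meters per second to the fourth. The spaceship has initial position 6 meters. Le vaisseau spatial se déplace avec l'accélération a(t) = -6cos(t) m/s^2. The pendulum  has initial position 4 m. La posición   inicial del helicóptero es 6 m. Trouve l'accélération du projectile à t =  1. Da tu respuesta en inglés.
From the given acceleration equation a(t) = -36·t^2 - 8, we substitute t = 1 to get a = -44.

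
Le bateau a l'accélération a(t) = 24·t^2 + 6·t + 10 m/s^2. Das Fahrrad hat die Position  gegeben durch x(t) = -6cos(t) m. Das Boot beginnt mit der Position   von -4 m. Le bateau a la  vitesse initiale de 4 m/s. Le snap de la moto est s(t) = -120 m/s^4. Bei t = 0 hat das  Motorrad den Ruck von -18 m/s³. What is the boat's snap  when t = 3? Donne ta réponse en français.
Pour résoudre ceci, nous devons prendre 2 dérivées de notre équation de l'accélération a(t) = 24·t^2 + 6·t + 10. En dérivant l'accélération, nous obtenons le jerk: j(t) = 48·t + 6. En prenant d/dt de j(t), nous trouvons s(t) = 48. Nous avons le snap s(t) = 48. En substituant t = 3: s(3) = 48.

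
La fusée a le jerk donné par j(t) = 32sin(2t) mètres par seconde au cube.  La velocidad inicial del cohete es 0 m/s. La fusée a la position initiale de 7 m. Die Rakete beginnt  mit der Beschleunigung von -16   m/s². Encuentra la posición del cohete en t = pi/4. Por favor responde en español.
Para resolver esto, necesitamos tomar 3 antiderivadas de nuestra ecuación de la sacudida j(t) = 32·sin(2·t). Integrando la sacudida y usando la condición inicial a(0) = -16, obtenemos a(t) = -16·cos(2·t). La integral de la aceleración, con v(0) = 0, da la velocidad: v(t) = -8·sin(2·t). La antiderivada de la velocidad, con x(0) = 7, da la posición: x(t) = 4·cos(2·t) + 3. De la ecuación de la posición x(t) = 4·cos(2·t) + 3, sustituimos t = pi/4 para obtener x = 3.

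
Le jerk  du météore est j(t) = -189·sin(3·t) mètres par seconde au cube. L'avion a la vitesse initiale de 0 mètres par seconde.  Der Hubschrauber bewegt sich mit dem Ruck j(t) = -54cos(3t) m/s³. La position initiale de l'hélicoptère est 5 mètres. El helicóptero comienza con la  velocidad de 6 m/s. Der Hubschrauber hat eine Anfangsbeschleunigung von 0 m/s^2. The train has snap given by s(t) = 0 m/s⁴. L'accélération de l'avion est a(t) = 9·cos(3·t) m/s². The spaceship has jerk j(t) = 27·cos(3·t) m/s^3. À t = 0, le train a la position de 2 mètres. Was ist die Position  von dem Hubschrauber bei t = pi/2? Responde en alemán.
Wir müssen das Integral unserer Gleichung für den Ruck j(t) = -54·cos(3·t) 3-mal finden. Die Stammfunktion von dem Ruck, mit a(0) = 0, ergibt die Beschleunigung: a(t) = -18·sin(3·t). Mit ∫a(t)dt und Anwendung von v(0) = 6, finden wir v(t) = 6·cos(3·t). Durch Integration von der Geschwindigkeit und Verwendung der Anfangsbedingung x(0) = 5, erhalten wir x(t) = 2·sin(3·t) + 5. Mit x(t) = 2·sin(3·t) + 5 und Einsetzen von t = pi/2, finden wir x = 3.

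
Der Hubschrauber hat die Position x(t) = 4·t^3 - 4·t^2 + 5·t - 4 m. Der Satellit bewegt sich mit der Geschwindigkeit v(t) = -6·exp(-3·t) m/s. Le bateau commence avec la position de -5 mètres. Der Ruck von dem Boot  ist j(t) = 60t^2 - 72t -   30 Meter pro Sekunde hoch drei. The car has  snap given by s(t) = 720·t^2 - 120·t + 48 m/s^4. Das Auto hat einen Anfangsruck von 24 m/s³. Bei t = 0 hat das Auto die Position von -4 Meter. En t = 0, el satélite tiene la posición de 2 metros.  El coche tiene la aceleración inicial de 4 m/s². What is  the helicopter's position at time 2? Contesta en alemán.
Mit x(t) = 4·t^3 - 4·t^2 + 5·t - 4 und Einsetzen von t = 2, finden wir x = 22.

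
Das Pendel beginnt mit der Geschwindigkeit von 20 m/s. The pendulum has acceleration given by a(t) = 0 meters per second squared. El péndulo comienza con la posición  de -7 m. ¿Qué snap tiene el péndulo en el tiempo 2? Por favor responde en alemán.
Um dies zu lösen, müssen wir 2 Ableitungen unserer Gleichung für die Beschleunigung a(t) = 0 nehmen. Mit d/dt von a(t) finden wir j(t) = 0. Durch Ableiten von dem Ruck erhalten wir den Snap: s(t) = 0. Mit s(t) = 0 und Einsetzen von t = 2, finden wir s = 0.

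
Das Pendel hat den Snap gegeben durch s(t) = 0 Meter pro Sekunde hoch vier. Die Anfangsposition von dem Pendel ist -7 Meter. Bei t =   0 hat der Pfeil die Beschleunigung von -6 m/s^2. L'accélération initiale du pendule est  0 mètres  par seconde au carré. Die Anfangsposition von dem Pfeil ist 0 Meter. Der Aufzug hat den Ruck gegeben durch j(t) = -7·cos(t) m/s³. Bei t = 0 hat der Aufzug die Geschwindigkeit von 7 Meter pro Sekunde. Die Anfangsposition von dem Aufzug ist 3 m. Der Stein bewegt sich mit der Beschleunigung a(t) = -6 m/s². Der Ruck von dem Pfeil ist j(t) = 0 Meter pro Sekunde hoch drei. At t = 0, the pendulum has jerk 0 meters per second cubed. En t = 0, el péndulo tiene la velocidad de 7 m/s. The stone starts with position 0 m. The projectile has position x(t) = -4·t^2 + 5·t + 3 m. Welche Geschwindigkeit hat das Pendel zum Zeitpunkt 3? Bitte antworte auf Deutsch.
Um dies zu lösen, müssen wir 3 Stammfunktionen unserer Gleichung für den Snap s(t) = 0 finden. Durch Integration von dem Snap und Verwendung der Anfangsbedingung j(0) = 0, erhalten wir j(t) = 0. Die Stammfunktion von dem Ruck, mit a(0) = 0, ergibt die Beschleunigung: a(t) = 0. Die Stammfunktion von der Beschleunigung, mit v(0) = 7, ergibt die Geschwindigkeit: v(t) = 7. Mit v(t) = 7 und Einsetzen von t = 3, finden wir v = 7.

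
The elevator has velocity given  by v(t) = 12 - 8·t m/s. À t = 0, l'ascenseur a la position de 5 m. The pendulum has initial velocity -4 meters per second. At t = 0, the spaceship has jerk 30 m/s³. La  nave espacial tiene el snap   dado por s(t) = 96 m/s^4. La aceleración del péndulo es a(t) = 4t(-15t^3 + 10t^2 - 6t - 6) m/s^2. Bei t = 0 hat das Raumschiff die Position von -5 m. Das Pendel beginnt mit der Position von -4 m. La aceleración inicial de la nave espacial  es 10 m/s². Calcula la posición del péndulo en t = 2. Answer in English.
To find the answer, we compute 2 integrals of a(t) = 4·t·(-15·t^3 + 10·t^2 - 6·t - 6). Taking ∫a(t)dt and applying v(0) = -4, we find v(t) = -12·t^5 + 10·t^4 - 8·t^3 - 12·t^2 - 4. Taking ∫v(t)dt and applying x(0) = -4, we find x(t) = -2·t^6 + 2·t^5 - 2·t^4 - 4·t^3 - 4·t - 4. Using x(t) = -2·t^6 + 2·t^5 - 2·t^4 - 4·t^3 - 4·t - 4 and substituting t = 2, we find x = -140.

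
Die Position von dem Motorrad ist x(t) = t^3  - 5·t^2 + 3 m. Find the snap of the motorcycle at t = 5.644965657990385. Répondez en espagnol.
Debemos derivar nuestra ecuación de la posición x(t) = t^3 - 5·t^2 + 3 4 veces. Tomando d/dt de x(t), encontramos v(t) = 3·t^2 - 10·t. Derivando la velocidad, obtenemos la aceleración: a(t) = 6·t - 10. Tomando d/dt de a(t), encontramos j(t) = 6. La derivada de la sacudida da el snap: s(t) = 0. Tenemos el snap s(t) = 0. Sustituyendo t = 5.644965657990385: s(5.644965657990385) = 0.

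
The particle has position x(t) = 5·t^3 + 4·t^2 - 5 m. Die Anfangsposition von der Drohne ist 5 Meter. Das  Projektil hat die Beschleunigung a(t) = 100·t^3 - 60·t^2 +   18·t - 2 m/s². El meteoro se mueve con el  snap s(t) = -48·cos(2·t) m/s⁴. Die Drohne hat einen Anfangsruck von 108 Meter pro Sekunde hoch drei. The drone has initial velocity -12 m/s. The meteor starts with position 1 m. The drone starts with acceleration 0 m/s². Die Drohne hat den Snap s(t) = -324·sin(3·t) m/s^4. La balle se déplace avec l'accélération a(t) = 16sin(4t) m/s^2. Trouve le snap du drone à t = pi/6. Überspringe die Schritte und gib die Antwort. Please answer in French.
s(pi/6) = -324.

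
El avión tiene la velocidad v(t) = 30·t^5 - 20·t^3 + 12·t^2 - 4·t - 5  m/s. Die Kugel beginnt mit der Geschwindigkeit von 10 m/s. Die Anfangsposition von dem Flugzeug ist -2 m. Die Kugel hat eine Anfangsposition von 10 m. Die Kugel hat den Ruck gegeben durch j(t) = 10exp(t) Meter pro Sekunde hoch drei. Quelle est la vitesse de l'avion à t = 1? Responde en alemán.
Aus der Gleichung für die Geschwindigkeit v(t) = 30·t^5 - 20·t^3 + 12·t^2 - 4·t - 5, setzen wir t = 1 ein und erhalten v = 13.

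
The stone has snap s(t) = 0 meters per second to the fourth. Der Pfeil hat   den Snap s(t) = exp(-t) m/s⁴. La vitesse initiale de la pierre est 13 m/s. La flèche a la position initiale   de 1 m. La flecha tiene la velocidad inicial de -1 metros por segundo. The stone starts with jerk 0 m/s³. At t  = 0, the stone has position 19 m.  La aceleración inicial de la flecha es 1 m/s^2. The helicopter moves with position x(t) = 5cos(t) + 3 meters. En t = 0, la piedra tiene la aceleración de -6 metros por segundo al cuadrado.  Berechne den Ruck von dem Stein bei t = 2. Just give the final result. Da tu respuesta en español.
En t = 2, j = 0.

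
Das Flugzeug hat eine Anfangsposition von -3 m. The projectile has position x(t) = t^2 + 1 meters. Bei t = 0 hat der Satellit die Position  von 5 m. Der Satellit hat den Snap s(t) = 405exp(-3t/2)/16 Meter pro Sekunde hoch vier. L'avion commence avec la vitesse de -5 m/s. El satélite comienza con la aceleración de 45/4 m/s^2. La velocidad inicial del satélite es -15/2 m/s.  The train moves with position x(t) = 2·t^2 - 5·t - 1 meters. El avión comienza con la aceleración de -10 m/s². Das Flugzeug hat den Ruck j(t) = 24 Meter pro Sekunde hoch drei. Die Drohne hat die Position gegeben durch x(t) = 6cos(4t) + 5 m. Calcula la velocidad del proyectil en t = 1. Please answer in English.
To solve this, we need to take 1 derivative of our position equation x(t) = t^2 + 1. Taking d/dt of x(t), we find v(t) = 2·t. Using v(t) = 2·t and substituting t = 1, we find v = 2.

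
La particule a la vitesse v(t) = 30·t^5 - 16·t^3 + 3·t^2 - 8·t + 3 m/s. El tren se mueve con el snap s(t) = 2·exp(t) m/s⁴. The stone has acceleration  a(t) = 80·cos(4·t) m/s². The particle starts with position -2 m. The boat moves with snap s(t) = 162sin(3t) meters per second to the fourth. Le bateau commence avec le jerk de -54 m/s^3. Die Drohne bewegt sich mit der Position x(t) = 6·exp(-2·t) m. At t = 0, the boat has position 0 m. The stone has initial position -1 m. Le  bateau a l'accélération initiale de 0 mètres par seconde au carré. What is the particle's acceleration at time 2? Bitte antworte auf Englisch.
Starting from velocity v(t) = 30·t^5 - 16·t^3 + 3·t^2 - 8·t + 3, we take 1 derivative. The derivative of velocity gives acceleration: a(t) = 150·t^4 - 48·t^2 + 6·t - 8. We have acceleration a(t) = 150·t^4 - 48·t^2 + 6·t - 8. Substituting t = 2: a(2) = 2212.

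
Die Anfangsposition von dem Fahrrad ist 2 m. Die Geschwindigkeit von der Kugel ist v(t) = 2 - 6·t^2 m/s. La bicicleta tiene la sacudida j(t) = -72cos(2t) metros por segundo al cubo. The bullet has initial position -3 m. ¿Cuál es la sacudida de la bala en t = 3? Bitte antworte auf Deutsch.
Um dies zu lösen, müssen wir 2 Ableitungen unserer Gleichung für die Geschwindigkeit v(t) = 2 - 6·t^2 nehmen. Mit d/dt von v(t) finden wir a(t) = -12·t. Mit d/dt von a(t) finden wir j(t) = -12. Wir haben den Ruck j(t) = -12. Durch Einsetzen von t = 3: j(3) = -12.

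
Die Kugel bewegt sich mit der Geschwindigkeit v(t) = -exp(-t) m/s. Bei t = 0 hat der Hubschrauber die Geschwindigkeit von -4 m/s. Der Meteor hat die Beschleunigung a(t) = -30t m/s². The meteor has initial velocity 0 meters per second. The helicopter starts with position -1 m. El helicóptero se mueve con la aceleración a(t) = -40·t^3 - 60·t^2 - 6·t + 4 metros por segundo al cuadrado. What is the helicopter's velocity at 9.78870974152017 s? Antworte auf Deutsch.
Um dies zu lösen, müssen wir 1 Integral unserer Gleichung für die Beschleunigung a(t) = -40·t^3 - 60·t^2 - 6·t + 4 finden. Das Integral von der Beschleunigung ist die Geschwindigkeit. Mit v(0) = -4 erhalten wir v(t) = -10·t^4 - 20·t^3 - 3·t^2 + 4·t - 4. Wir haben die Geschwindigkeit v(t) = -10·t^4 - 20·t^3 - 3·t^2 + 4·t - 4. Durch Einsetzen von t = 9.78870974152017: v(9.78870974152017) = -110823.655544725.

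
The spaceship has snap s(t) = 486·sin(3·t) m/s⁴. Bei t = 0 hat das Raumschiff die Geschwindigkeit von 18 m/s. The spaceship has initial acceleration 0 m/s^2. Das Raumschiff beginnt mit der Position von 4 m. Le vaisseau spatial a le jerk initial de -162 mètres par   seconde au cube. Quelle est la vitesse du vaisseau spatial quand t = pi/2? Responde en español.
Debemos encontrar la antiderivada de nuestra ecuación del snap s(t) = 486·sin(3·t) 3 veces. La integral del snap es la sacudida. Usando j(0) = -162, obtenemos j(t) = -162·cos(3·t). La integral de la sacudida es la aceleración. Usando a(0) = 0, obtenemos a(t) = -54·sin(3·t). Integrando la aceleración y usando la condición inicial v(0) = 18, obtenemos v(t) = 18·cos(3·t). De la ecuación de la velocidad v(t) = 18·cos(3·t), sustituimos t = pi/2 para obtener v = 0.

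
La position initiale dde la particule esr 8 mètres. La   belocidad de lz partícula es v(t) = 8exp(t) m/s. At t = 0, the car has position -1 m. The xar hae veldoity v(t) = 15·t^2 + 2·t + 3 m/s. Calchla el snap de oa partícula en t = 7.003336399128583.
Partiendo de la velocidad v(t) = 8·exp(t), tomamos 3 derivadas. Derivando la velocidad, obtenemos la aceleración: a(t) = 8·exp(t). Tomando d/dt de a(t), encontramos j(t) = 8·exp(t). La derivada de la sacudida da el snap: s(t) = 8·exp(t). Tenemos el snap s(t) = 8·exp(t). Sustituyendo t = 7.003336399128583: s(7.003336399128583) = 8802.38459803798.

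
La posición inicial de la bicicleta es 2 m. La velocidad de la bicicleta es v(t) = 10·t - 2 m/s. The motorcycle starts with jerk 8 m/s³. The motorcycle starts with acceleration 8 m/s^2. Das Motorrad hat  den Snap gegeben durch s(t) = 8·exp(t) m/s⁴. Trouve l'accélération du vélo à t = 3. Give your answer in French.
Nous devons dériver notre équation de la vitesse v(t) = 10·t - 2 1 fois. En dérivant la vitesse, nous obtenons l'accélération: a(t) = 10. De l'équation de l'accélération a(t) = 10, nous substituons t = 3 pour obtenir a = 10.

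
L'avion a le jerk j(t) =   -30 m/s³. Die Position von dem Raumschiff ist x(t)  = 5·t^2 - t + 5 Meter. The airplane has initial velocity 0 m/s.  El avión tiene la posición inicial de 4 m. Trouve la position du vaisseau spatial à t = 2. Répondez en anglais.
Using x(t) = 5·t^2 - t + 5 and substituting t = 2, we find x = 23.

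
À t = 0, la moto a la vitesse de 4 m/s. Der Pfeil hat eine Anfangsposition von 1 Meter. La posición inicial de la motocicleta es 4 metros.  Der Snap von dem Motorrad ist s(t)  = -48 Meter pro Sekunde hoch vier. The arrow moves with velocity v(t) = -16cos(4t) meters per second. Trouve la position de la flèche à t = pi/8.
Pour résoudre ceci, nous devons prendre 1 intégrale de notre équation de la vitesse v(t) = -16·cos(4·t). La primitive de la vitesse est la position. En utilisant x(0) = 1, nous obtenons x(t) = 1 - 4·sin(4·t). De l'équation de la position x(t) = 1 - 4·sin(4·t), nous substituons t = pi/8 pour obtenir x = -3.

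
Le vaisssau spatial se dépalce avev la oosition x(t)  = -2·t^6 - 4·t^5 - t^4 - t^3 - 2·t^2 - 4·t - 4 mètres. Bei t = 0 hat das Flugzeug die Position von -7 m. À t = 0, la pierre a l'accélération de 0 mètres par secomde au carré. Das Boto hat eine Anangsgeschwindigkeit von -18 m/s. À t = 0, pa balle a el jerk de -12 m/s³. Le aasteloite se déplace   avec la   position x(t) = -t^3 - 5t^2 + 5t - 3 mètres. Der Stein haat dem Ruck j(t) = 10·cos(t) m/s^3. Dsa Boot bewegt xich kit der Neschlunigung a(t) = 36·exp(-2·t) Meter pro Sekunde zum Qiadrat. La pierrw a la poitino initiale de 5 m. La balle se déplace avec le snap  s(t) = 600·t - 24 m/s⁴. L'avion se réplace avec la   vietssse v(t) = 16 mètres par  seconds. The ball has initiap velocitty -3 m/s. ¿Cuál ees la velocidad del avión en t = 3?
De la ecuación de la velocidad v(t) = 16, sustituimos t = 3 para obtener v = 16.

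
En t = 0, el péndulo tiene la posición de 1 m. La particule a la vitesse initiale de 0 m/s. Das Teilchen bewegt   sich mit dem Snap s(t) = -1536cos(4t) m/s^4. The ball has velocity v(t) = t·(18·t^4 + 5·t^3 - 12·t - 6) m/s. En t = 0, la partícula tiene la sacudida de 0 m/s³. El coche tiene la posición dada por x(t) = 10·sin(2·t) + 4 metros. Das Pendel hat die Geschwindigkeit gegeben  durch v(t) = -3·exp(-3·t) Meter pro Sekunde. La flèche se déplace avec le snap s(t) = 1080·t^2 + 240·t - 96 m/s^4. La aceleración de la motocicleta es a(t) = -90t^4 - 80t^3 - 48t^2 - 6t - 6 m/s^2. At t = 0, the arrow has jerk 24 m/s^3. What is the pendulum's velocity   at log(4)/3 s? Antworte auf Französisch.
Nous avons la vitesse v(t) = -3·exp(-3·t). En substituant t = log(4)/3: v(log(4)/3) = -3/4.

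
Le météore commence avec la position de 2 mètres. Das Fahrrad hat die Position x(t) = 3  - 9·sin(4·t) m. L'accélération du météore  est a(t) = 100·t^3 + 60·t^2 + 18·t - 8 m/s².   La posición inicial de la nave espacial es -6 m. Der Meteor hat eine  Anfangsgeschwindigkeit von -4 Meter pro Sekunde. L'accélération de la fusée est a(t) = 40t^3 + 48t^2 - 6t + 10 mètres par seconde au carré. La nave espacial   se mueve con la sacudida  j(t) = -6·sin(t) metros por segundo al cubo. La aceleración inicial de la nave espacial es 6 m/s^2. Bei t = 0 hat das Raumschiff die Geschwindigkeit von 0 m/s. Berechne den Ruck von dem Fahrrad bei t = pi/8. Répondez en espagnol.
Partiendo de la posición x(t) = 3 - 9·sin(4·t), tomamos 3 derivadas. Derivando la posición, obtenemos la velocidad: v(t) = -36·cos(4·t). Tomando d/dt de v(t), encontramos a(t) = 144·sin(4·t). Derivando la aceleración, obtenemos la sacudida: j(t) = 576·cos(4·t). Usando j(t) = 576·cos(4·t) y sustituyendo t = pi/8, encontramos j = 0.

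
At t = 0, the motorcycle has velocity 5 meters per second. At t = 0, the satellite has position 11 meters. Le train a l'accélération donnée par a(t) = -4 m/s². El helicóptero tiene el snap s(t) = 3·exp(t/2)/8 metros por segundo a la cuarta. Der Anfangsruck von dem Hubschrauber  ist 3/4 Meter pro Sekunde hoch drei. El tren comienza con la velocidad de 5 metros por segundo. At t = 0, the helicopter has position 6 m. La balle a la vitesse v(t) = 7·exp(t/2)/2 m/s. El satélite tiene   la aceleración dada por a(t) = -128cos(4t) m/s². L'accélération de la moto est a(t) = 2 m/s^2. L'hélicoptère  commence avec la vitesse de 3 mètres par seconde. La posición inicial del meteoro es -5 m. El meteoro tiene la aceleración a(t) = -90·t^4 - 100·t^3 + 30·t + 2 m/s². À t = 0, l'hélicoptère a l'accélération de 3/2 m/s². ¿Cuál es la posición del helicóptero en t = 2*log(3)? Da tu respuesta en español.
Debemos encontrar la antiderivada de nuestra ecuación del snap s(t) = 3·exp(t/2)/8 4 veces. La antiderivada del snap es la sacudida. Usando j(0) = 3/4, obtenemos j(t) = 3·exp(t/2)/4. La integral de la sacudida, con a(0) = 3/2, da la aceleración: a(t) = 3·exp(t/2)/2. Tomando ∫a(t)dt y aplicando v(0) = 3, encontramos v(t) = 3·exp(t/2). La integral de la velocidad es la posición. Usando x(0) = 6, obtenemos x(t) = 6·exp(t/2). Tenemos la posición x(t) = 6·exp(t/2). Sustituyendo t = 2*log(3): x(2*log(3)) = 18.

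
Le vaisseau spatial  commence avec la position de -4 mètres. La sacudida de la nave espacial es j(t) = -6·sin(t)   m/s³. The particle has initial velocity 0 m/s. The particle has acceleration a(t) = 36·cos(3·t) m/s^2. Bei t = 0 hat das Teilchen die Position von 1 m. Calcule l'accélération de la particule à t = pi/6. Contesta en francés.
De l'équation de l'accélération a(t) = 36·cos(3·t), nous substituons t = pi/6 pour obtenir a = 0.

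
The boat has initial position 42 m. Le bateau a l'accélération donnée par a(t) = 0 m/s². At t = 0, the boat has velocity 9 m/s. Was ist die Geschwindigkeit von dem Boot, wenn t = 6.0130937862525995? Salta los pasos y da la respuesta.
Bei t = 6.0130937862525995, v = 9.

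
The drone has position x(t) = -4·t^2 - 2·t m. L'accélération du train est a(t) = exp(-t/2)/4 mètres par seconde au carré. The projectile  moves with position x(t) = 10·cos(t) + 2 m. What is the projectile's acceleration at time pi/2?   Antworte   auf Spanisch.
Partiendo de la posición x(t) = 10·cos(t) + 2, tomamos 2 derivadas. La derivada de la posición da la velocidad: v(t) = -10·sin(t). Tomando d/dt de v(t), encontramos a(t) = -10·cos(t). Usando a(t) = -10·cos(t) y sustituyendo t = pi/2, encontramos a = 0.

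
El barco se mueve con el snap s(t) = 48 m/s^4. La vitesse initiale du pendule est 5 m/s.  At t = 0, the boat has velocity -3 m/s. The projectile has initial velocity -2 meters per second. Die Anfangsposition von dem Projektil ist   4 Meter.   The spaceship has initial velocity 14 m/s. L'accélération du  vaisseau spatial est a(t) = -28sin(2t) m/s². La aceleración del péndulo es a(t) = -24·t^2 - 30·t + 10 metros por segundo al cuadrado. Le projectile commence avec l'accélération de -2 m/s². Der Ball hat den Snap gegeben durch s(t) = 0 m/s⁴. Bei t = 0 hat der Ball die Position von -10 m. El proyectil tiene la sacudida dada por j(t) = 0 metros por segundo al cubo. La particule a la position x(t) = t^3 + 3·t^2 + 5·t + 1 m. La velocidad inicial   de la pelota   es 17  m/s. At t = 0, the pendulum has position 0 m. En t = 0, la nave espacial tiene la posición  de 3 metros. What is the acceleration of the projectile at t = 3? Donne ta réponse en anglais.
We need to integrate our jerk equation j(t) = 0 1 time. Taking ∫j(t)dt and applying a(0) = -2, we find a(t) = -2. From the given acceleration equation a(t) = -2, we substitute t = 3 to get a = -2.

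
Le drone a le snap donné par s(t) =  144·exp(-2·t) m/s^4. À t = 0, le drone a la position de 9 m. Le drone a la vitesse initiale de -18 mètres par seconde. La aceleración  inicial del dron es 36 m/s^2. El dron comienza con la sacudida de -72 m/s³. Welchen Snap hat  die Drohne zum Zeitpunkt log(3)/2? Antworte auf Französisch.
En utilisant s(t) = 144·exp(-2·t) et en substituant t = log(3)/2, nous trouvons s = 48.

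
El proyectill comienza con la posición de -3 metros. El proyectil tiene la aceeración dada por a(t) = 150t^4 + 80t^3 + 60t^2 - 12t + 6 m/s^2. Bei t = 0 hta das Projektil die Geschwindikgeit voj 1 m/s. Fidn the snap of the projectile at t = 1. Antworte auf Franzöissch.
Pour résoudre ceci, nous devons prendre 2 dérivées de notre équation de l'accélération a(t) = 150·t^4 + 80·t^3 + 60·t^2 - 12·t + 6. La dérivée de l'accélération donne le jerk: j(t) = 600·t^3 + 240·t^2 + 120·t - 12. En prenant d/dt de j(t), nous trouvons s(t) = 1800·t^2 + 480·t + 120. Nous avons le snap s(t) = 1800·t^2 + 480·t + 120. En substituant t = 1: s(1) = 2400.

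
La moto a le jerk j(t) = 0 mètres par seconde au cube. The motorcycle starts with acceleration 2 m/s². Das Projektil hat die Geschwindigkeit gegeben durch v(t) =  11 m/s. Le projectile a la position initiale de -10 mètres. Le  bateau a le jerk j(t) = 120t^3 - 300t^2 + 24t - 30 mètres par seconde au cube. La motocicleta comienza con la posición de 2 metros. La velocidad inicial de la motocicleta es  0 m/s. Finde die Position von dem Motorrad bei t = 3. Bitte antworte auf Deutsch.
Um dies zu lösen, müssen wir 3 Integrale unserer Gleichung für den Ruck j(t) = 0 finden. Mit ∫j(t)dt und Anwendung von a(0) = 2, finden wir a(t) = 2. Das Integral von der Beschleunigung ist die Geschwindigkeit. Mit v(0) = 0 erhalten wir v(t) = 2·t. Das Integral von der Geschwindigkeit, mit x(0) = 2, ergibt die Position: x(t) = t^2 + 2. Mit x(t) = t^2 + 2 und Einsetzen von t = 3, finden wir x = 11.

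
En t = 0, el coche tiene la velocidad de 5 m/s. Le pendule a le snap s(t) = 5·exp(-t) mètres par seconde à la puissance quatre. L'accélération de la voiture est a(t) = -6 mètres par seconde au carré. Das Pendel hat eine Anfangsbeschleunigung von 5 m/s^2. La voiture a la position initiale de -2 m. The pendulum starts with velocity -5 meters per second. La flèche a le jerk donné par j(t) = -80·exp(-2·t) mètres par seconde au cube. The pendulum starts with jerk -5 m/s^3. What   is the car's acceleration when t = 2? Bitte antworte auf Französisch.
Nous avons l'accélération a(t) = -6. En substituant t = 2: a(2) = -6.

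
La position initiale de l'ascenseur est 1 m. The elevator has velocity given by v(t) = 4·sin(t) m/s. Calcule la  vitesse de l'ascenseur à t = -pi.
De l'équation de la vitesse v(t) = 4·sin(t), nous substituons t = -pi pour obtenir v = 0.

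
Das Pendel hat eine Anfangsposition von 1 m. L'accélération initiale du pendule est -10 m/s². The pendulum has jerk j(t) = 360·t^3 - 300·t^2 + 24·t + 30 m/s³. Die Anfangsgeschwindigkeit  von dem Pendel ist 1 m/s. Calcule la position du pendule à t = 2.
Nous devons intégrer notre équation du jerk j(t) = 360·t^3 - 300·t^2 + 24·t + 30 3 fois. La primitive du jerk est l'accélération. En utilisant a(0) = -10, nous obtenons a(t) = 90·t^4 - 100·t^3 + 12·t^2 + 30·t - 10. La primitive de l'accélération, avec v(0) = 1, donne la vitesse: v(t) = 18·t^5 - 25·t^4 + 4·t^3 + 15·t^2 - 10·t + 1. L'intégrale de la vitesse est la position. En utilisant x(0) = 1, nous obtenons x(t) = 3·t^6 - 5·t^5 + t^4 + 5·t^3 - 5·t^2 + t + 1. En utilisant x(t) = 3·t^6 - 5·t^5 + t^4 + 5·t^3 - 5·t^2 + t + 1 et en substituant t = 2, nous trouvons x = 71.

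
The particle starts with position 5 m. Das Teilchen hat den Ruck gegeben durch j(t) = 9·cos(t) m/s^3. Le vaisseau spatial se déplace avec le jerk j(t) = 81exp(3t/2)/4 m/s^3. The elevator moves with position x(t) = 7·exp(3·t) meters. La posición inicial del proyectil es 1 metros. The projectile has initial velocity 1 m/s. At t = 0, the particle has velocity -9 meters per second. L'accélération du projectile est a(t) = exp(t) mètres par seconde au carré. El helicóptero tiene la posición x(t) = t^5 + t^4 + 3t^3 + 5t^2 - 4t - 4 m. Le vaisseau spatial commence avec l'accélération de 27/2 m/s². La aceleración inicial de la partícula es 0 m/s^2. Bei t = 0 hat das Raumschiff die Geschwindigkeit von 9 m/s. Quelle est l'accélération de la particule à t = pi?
Pour résoudre ceci, nous devons prendre 1 primitive de notre équation du jerk j(t) = 9·cos(t). En intégrant le jerk et en utilisant la condition initiale a(0) = 0, nous obtenons a(t) = 9·sin(t). Nous avons l'accélération a(t) = 9·sin(t). En substituant t = pi: a(pi) = 0.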